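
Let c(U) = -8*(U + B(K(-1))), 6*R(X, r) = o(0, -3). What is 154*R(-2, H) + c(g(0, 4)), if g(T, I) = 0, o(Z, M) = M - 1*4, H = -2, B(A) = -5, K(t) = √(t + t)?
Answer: -419/3 ≈ -139.67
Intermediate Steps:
K(t) = √2*√t (K(t) = √(2*t) = √2*√t)
o(Z, M) = -4 + M (o(Z, M) = M - 4 = -4 + M)
R(X, r) = -7/6 (R(X, r) = (-4 - 3)/6 = (⅙)*(-7) = -7/6)
c(U) = 40 - 8*U (c(U) = -8*(U - 5) = -8*(-5 + U) = 40 - 8*U)
154*R(-2, H) + c(g(0, 4)) = 154*(-7/6) + (40 - 8*0) = -539/3 + (40 + 0) = -539/3 + 40 = -419/3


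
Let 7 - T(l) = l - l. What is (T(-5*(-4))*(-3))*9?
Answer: -189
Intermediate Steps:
T(l) = 7 (T(l) = 7 - (l - l) = 7 - 1*0 = 7 + 0 = 7)
(T(-5*(-4))*(-3))*9 = (7*(-3))*9 = -21*9 = -189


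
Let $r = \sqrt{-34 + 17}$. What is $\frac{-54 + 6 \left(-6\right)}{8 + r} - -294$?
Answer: $\frac{2566}{9} + \frac{10 i \sqrt{17}}{9} \approx 285.11 + 4.5812 i$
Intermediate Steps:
$r = i \sqrt{17}$ ($r = \sqrt{-17} = i \sqrt{17} \approx 4.1231 i$)
$\frac{-54 + 6 \left(-6\right)}{8 + r} - -294 = \frac{-54 + 6 \left(-6\right)}{8 + i \sqrt{17}} - -294 = \frac{-54 - 36}{8 + i \sqrt{17}} + 294 = - \frac{90}{8 + i \sqrt{17}} + 294 = 294 - \frac{90}{8 + i \sqrt{17}}$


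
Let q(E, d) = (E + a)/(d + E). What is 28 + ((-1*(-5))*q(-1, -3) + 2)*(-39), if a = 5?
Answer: 145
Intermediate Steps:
q(E, d) = (5 + E)/(E + d) (q(E, d) = (E + 5)/(d + E) = (5 + E)/(E + d))
28 + ((-1*(-5))*q(-1, -3) + 2)*(-39) = 28 + ((-1*(-5))*((5 - 1)/(-1 - 3)) + 2)*(-39) = 28 + (5*(4/(-4)) + 2)*(-39) = 28 + (5*(-1/4*4) + 2)*(-39) = 28 + (5*(-1) + 2)*(-39) = 28 + (-5 + 2)*(-39) = 28 - 3*(-39) = 28 + 117 = 145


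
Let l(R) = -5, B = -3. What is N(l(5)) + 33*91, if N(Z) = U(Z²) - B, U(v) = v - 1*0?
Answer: 3031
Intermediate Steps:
U(v) = v (U(v) = v + 0 = v)
N(Z) = 3 + Z² (N(Z) = Z² - 1*(-3) = Z² + 3 = 3 + Z²)
N(l(5)) + 33*91 = (3 + (-5)²) + 33*91 = (3 + 25) + 3003 = 28 + 3003 = 3031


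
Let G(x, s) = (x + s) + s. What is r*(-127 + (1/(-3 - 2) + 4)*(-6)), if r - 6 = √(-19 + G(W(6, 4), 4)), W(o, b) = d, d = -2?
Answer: -4494/5 - 749*I*√13/5 ≈ -898.8 - 540.11*I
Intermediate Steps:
W(o, b) = -2
G(x, s) = x + 2*s (G(x, s) = (s + x) + s = x + 2*s)
r = 6 + I*√13 (r = 6 + √(-19 + (-2 + 2*4)) = 6 + √(-19 + (-2 + 8)) = 6 + √(-19 + 6) = 6 + √(-13) = 6 + I*√13 ≈ 6.0 + 3.6056*I)
r*(-127 + (1/(-3 - 2) + 4)*(-6)) = (6 + I*√13)*(-127 + (1/(-3 - 2) + 4)*(-6)) = (6 + I*√13)*(-127 + (1/(-5) + 4)*(-6)) = (6 + I*√13)*(-127 + (-⅕ + 4)*(-6)) = (6 + I*√13)*(-127 + (19/5)*(-6)) = (6 + I*√13)*(-127 - 114/5) = (6 + I*√13)*(-749/5) = -4494/5 - 749*I*√13/5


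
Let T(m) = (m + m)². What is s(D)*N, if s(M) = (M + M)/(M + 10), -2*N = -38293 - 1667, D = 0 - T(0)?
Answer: 0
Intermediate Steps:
T(m) = 4*m² (T(m) = (2*m)² = 4*m²)
D = 0 (D = 0 - 4*0² = 0 - 4*0 = 0 - 1*0 = 0 + 0 = 0)
N = 19980 (N = -(-38293 - 1667)/2 = -½*(-39960) = 19980)
s(M) = 2*M/(10 + M) (s(M) = (2*M)/(10 + M) = 2*M/(10 + M))
s(D)*N = (2*0/(10 + 0))*19980 = (2*0/10)*19980 = (2*0*(⅒))*19980 = 0*19980 = 0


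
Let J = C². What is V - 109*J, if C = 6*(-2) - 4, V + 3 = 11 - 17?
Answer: -27913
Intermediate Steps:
V = -9 (V = -3 + (11 - 17) = -3 - 6 = -9)
C = -16 (C = -12 - 4 = -16)
J = 256 (J = (-16)² = 256)
V - 109*J = -9 - 109*256 = -9 - 27904 = -27913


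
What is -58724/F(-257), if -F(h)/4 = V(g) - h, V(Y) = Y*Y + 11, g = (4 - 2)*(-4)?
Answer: 14681/332 ≈ 44.220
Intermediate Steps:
g = -8 (g = 2*(-4) = -8)
V(Y) = 11 + Y² (V(Y) = Y² + 11 = 11 + Y²)
F(h) = -300 + 4*h (F(h) = -4*((11 + (-8)²) - h) = -4*((11 + 64) - h) = -4*(75 - h) = -300 + 4*h)
-58724/F(-257) = -58724/(-300 + 4*(-257)) = -58724/(-300 - 1028) = -58724/(-1328) = -58724*(-1/1328) = 14681/332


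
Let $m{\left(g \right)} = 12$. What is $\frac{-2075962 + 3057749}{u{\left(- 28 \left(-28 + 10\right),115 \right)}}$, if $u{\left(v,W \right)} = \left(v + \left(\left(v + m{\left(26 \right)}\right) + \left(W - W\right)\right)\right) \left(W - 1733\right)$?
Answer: $- \frac{981787}{1650360} \approx -0.59489$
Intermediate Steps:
$u{\left(v,W \right)} = \left(-1733 + W\right) \left(12 + 2 v\right)$ ($u{\left(v,W \right)} = \left(v + \left(\left(v + 12\right) + \left(W - W\right)\right)\right) \left(W - 1733\right) = \left(v + \left(\left(12 + v\right) + 0\right)\right) \left(-1733 + W\right) = \left(v + \left(12 + v\right)\right) \left(-1733 + W\right) = \left(12 + 2 v\right) \left(-1733 + W\right) = \left(-1733 + W\right) \left(12 + 2 v\right)$)
$\frac{-2075962 + 3057749}{u{\left(- 28 \left(-28 + 10\right),115 \right)}} = \frac{-2075962 + 3057749}{-20796 - 3466 \left(- 28 \left(-28 + 10\right)\right) + 12 \cdot 115 + 2 \cdot 115 \left(- 28 \left(-28 + 10\right)\right)} = \frac{981787}{-20796 - 3466 \left(\left(-28\right) \left(-18\right)\right) + 1380 + 2 \cdot 115 \left(\left(-28\right) \left(-18\right)\right)} = \frac{981787}{-20796 - 1746864 + 1380 + 2 \cdot 115 \cdot 504} = \frac{981787}{-20796 - 1746864 + 1380 + 115920} = \frac{981787}{-1650360} = 981787 \left(- \frac{1}{1650360}\right) = - \frac{981787}{1650360}$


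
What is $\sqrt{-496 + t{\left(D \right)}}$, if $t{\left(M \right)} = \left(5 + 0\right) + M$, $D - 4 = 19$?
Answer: $6 i \sqrt{13} \approx 21.633 i$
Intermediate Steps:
$D = 23$ ($D = 4 + 19 = 23$)
$t{\left(M \right)} = 5 + M$
$\sqrt{-496 + t{\left(D \right)}} = \sqrt{-496 + \left(5 + 23\right)} = \sqrt{-496 + 28} = \sqrt{-468} = 6 i \sqrt{13}$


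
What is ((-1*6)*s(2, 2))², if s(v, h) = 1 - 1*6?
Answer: 900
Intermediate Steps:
s(v, h) = -5 (s(v, h) = 1 - 6 = -5)
((-1*6)*s(2, 2))² = (-1*6*(-5))² = (-6*(-5))² = 30² = 900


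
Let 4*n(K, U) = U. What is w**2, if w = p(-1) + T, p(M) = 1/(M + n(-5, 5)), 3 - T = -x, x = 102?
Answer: 11881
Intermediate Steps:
T = 105 (T = 3 - (-1)*102 = 3 - 1*(-102) = 3 + 102 = 105)
n(K, U) = U/4
p(M) = 1/(5/4 + M) (p(M) = 1/(M + (1/4)*5) = 1/(M + 5/4) = 1/(5/4 + M))
w = 109 (w = 4/(5 + 4*(-1)) + 105 = 4/(5 - 4) + 105 = 4/1 + 105 = 4*1 + 105 = 4 + 105 = 109)
w**2 = 109**2 = 11881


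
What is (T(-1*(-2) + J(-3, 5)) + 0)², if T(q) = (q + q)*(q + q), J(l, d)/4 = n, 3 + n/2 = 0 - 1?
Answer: 12960000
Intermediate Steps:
n = -8 (n = -6 + 2*(0 - 1) = -6 + 2*(-1) = -6 - 2 = -8)
J(l, d) = -32 (J(l, d) = 4*(-8) = -32)
T(q) = 4*q² (T(q) = (2*q)*(2*q) = 4*q²)
(T(-1*(-2) + J(-3, 5)) + 0)² = (4*(-1*(-2) - 32)² + 0)² = (4*(2 - 32)² + 0)² = (4*(-30)² + 0)² = (4*900 + 0)² = (3600 + 0)² = 3600² = 12960000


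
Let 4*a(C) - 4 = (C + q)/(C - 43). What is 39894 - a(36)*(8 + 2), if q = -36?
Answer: 39884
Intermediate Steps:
a(C) = 1 + (-36 + C)/(4*(-43 + C)) (a(C) = 1 + ((C - 36)/(C - 43))/4 = 1 + ((-36 + C)/(-43 + C))/4 = 1 + (-36 + C)/(4*(-43 + C)))
39894 - a(36)*(8 + 2) = 39894 - (-208 + 5*36)/(4*(-43 + 36))*(8 + 2) = 39894 - (¼)*(-208 + 180)/(-7)*10 = 39894 - (¼)*(-⅐)*(-28)*10 = 39894 - 10 = 39884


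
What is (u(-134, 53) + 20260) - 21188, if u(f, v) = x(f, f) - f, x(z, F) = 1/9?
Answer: -7145/9 ≈ -793.89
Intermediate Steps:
x(z, F) = ⅑
u(f, v) = ⅑ - f
(u(-134, 53) + 20260) - 21188 = ((⅑ - 1*(-134)) + 20260) - 21188 = ((⅑ + 134) + 20260) - 21188 = (1207/9 + 20260) - 21188 = 183547/9 - 21188 = -7145/9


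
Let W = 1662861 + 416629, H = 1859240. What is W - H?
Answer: 220250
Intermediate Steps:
W = 2079490
W - H = 2079490 - 1*1859240 = 2079490 - 1859240 = 220250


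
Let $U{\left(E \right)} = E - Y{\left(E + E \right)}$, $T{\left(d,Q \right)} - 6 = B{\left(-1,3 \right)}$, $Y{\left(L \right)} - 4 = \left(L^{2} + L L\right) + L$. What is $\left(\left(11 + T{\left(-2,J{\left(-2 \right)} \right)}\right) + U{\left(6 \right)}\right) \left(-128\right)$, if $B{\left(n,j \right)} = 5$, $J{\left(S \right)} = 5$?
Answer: $35328$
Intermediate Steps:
$Y{\left(L \right)} = 4 + L + 2 L^{2}$ ($Y{\left(L \right)} = 4 + \left(\left(L^{2} + L L\right) + L\right) = 4 + \left(\left(L^{2} + L^{2}\right) + L\right) = 4 + \left(2 L^{2} + L\right) = 4 + \left(L + 2 L^{2}\right) = 4 + L + 2 L^{2}$)
$T{\left(d,Q \right)} = 11$ ($T{\left(d,Q \right)} = 6 + 5 = 11$)
$U{\left(E \right)} = -4 - E - 8 E^{2}$ ($U{\left(E \right)} = E - \left(4 + \left(E + E\right) + 2 \left(E + E\right)^{2}\right) = E - \left(4 + 2 E + 2 \left(2 E\right)^{2}\right) = E - \left(4 + 2 E + 2 \cdot 4 E^{2}\right) = E - \left(4 + 2 E + 8 E^{2}\right) = -4 - E - 8 E^{2}$)
$\left(\left(11 + T{\left(-2,J{\left(-2 \right)} \right)}\right) + U{\left(6 \right)}\right) \left(-128\right) = \left(\left(11 + 11\right) - \left(10 + 288\right)\right) \left(-128\right) = \left(22 - 298\right) \left(-128\right) = \left(-276\right) \left(-128\right) = 35328$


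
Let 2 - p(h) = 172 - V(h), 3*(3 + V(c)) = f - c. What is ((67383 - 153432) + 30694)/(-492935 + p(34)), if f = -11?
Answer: 55355/493123 ≈ 0.11225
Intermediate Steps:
V(c) = -20/3 - c/3 (V(c) = -3 + (-11 - c)/3 = -3 + (-11/3 - c/3) = -20/3 - c/3)
p(h) = -530/3 - h/3 (p(h) = 2 - (172 - (-20/3 - h/3)) = 2 - (172 + (20/3 + h/3)) = 2 - (536/3 + h/3) = 2 + (-536/3 - h/3) = -530/3 - h/3)
((67383 - 153432) + 30694)/(-492935 + p(34)) = ((67383 - 153432) + 30694)/(-492935 + (-530/3 - ⅓*34)) = (-86049 + 30694)/(-492935 + (-530/3 - 34/3)) = -55355/(-492935 - 188) = -55355/(-493123) = -55355*(-1/493123) = 55355/493123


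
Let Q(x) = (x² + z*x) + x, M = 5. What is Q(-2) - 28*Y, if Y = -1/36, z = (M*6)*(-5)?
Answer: 2725/9 ≈ 302.78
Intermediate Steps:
z = -150 (z = (5*6)*(-5) = 30*(-5) = -150)
Q(x) = x² - 149*x (Q(x) = (x² - 150*x) + x = x² - 149*x)
Y = -1/36 (Y = -1*1/36 = -1/36 ≈ -0.027778)
Q(-2) - 28*Y = -2*(-149 - 2) - 28*(-1/36) = -2*(-151) + 7/9 = 302 + 7/9 = 2725/9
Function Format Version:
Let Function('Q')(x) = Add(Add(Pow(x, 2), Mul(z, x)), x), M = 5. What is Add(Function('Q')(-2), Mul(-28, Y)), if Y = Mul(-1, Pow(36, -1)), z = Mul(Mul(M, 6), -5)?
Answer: Rational(2725, 9) ≈ 302.78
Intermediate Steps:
z = -150 (z = Mul(Mul(5, 6), -5) = Mul(30, -5) = -150)
Function('Q')(x) = Add(Pow(x, 2), Mul(-149, x)) (Function('Q')(x) = Add(Add(Pow(x, 2), Mul(-150, x)), x) = Add(Pow(x, 2), Mul(-149, x)))
Y = Rational(-1, 36) (Y = Mul(-1, Rational(1, 36)) = Rational(-1, 36) ≈ -0.027778)
Add(Function('Q')(-2), Mul(-28, Y)) = Add(Mul(-2, Add(-149, -2)), Mul(-28, Rational(-1, 36))) = Add(Mul(-2, -151), Rational(7, 9)) = Add(302, Rational(7, 9)) = Rational(2725, 9)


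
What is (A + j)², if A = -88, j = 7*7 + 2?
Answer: 1369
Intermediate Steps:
j = 51 (j = 49 + 2 = 51)
(A + j)² = (-88 + 51)² = (-37)² = 1369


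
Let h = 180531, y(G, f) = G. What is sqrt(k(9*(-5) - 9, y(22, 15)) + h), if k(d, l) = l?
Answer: sqrt(180553) ≈ 424.92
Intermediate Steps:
sqrt(k(9*(-5) - 9, y(22, 15)) + h) = sqrt(22 + 180531) = sqrt(180553)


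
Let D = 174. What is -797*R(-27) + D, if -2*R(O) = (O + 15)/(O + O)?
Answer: 2363/9 ≈ 262.56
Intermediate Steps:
R(O) = -(15 + O)/(4*O) (R(O) = -(O + 15)/(2*(O + O)) = -(15 + O)/(2*(2*O)) = -(15 + O)*1/(2*O)/2 = -(15 + O)/(4*O))
-797*R(-27) + D = -797*(-15 - 1*(-27))/(4*(-27)) + 174 = -797*(-1)*(-15 + 27)/(4*27) + 174 = -797*(-1)*12/(4*27) + 174 = -797*(-1/9) + 174 = 797/9 + 174 = 2363/9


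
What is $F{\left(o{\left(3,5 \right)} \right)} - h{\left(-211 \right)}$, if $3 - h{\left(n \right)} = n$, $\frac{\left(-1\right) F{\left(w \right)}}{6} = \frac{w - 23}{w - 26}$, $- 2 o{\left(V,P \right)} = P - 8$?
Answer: $- \frac{10744}{49} \approx -219.27$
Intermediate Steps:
$o{\left(V,P \right)} = 4 - \frac{P}{2}$ ($o{\left(V,P \right)} = - \frac{P - 8}{2} = - \frac{-8 + P}{2} = 4 - \frac{P}{2}$)
$F{\left(w \right)} = - \frac{6 \left(-23 + w\right)}{-26 + w}$ ($F{\left(w \right)} = - 6 \frac{w - 23}{w - 26} = - 6 \frac{-23 + w}{-26 + w} = - \frac{6 \left(-23 + w\right)}{-26 + w}$)
$h{\left(n \right)} = 3 - n$
$F{\left(o{\left(3,5 \right)} \right)} - h{\left(-211 \right)} = \frac{6 \left(23 - \left(4 - \frac{5}{2}\right)\right)}{-26 + \left(4 - \frac{5}{2}\right)} - \left(3 - -211\right) = \frac{6 \left(23 - \left(4 - \frac{5}{2}\right)\right)}{-26 + \left(4 - \frac{5}{2}\right)} - \left(3 + 211\right) = \frac{6 \left(23 - \frac{3}{2}\right)}{-26 + \frac{3}{2}} - 214 = \frac{6 \left(23 - \frac{3}{2}\right)}{- \frac{49}{2}} - 214 = 6 \left(- \frac{2}{49}\right) \frac{43}{2} - 214 = - \frac{258}{49} - 214 = - \frac{10744}{49}$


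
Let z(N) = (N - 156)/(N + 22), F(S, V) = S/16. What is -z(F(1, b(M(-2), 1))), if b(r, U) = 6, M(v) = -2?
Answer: 2495/353 ≈ 7.0680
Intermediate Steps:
F(S, V) = S/16 (F(S, V) = S*(1/16) = S/16)
z(N) = (-156 + N)/(22 + N)
-z(F(1, b(M(-2), 1))) = -(-156 + (1/16)*1)/(22 + (1/16)*1) = -(-156 + 1/16)/(22 + 1/16) = -(-2495)/(353/16*16) = -16*(-2495)/(353*16) = -1*(-2495/353) = 2495/353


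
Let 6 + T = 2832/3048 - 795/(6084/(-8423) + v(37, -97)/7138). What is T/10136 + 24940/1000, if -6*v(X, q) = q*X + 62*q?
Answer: 4031137381327351/160622477389150 ≈ 25.097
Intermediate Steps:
v(X, q) = -31*q/3 - X*q/6 (v(X, q) = -(q*X + 62*q)/6 = -(X*q + 62*q)/6 = -(62*q + X*q)/6 = -31*q/3 - X*q/6)
T = 4034047238712/2535477149 (T = -6 + (2832/3048 - 795/(6084/(-8423) - ⅙*(-97)*(62 + 37)/7138)) = -6 + (2832*(1/3048) - 795/(6084*(-1/8423) - ⅙*(-97)*99*(1/7138))) = -6 + (118/127 - 795/(-6084/8423 + (3201/2)*(1/7138))) = -6 + (118/127 - 795/(-6084/8423 + 3201/14276)) = -6 + (118/127 - 795/(-59893161/120246748)) = -6 + (118/127 - 795*(-120246748/59893161)) = -6 + (118/127 + 31865388220/19964387) = -6 + 4049260101606/2535477149 = 4034047238712/2535477149 ≈ 1591.0)
T/10136 + 24940/1000 = (4034047238712/2535477149)/10136 + 24940/1000 = (4034047238712/2535477149)*(1/10136) + 24940*(1/1000) = 504255904839/3212449547783 + 1247/50 = 4031137381327351/160622477389150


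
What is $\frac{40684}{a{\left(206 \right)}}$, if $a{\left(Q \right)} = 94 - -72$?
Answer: $\frac{20342}{83} \approx 245.08$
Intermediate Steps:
$a{\left(Q \right)} = 166$ ($a{\left(Q \right)} = 94 + 72 = 166$)
$\frac{40684}{a{\left(206 \right)}} = \frac{40684}{166} = 40684 \cdot \frac{1}{166} = \frac{20342}{83}$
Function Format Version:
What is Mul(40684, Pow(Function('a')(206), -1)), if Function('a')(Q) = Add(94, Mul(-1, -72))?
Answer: Rational(20342, 83) ≈ 245.08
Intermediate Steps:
Function('a')(Q) = 166 (Function('a')(Q) = Add(94, 72) = 166)
Mul(40684, Pow(Function('a')(206), -1)) = Mul(40684, Pow(166, -1)) = Mul(40684, Rational(1, 166)) = Rational(20342, 83)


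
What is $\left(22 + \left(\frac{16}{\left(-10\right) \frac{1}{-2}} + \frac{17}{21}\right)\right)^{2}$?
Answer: $\frac{7458361}{11025} \approx 676.5$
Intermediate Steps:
$\left(22 + \left(\frac{16}{\left(-10\right) \frac{1}{-2}} + \frac{17}{21}\right)\right)^{2} = \left(22 + \left(\frac{16}{\left(-10\right) \left(- \frac{1}{2}\right)} + 17 \cdot \frac{1}{21}\right)\right)^{2} = \left(22 + \left(\frac{16}{5} + \frac{17}{21}\right)\right)^{2} = \left(22 + \frac{421}{105}\right)^{2} = \left(\frac{2731}{105}\right)^{2} = \frac{7458361}{11025}$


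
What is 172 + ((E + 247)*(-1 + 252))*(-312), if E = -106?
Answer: -11041820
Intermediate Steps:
172 + ((E + 247)*(-1 + 252))*(-312) = 172 + ((-106 + 247)*(-1 + 252))*(-312) = 172 + (141*251)*(-312) = 172 + 35391*(-312) = 172 - 11041992 = -11041820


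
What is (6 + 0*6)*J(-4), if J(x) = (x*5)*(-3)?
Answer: 360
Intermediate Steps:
J(x) = -15*x (J(x) = (5*x)*(-3) = -15*x)
(6 + 0*6)*J(-4) = (6 + 0*6)*(-15*(-4)) = (6 + 0)*60 = 6*60 = 360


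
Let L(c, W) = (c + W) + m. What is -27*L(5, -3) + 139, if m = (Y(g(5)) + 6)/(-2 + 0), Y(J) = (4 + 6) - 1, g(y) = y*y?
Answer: 575/2 ≈ 287.50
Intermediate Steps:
g(y) = y**2
Y(J) = 9 (Y(J) = 10 - 1 = 9)
m = -15/2 (m = (9 + 6)/(-2 + 0) = 15/(-2) = 15*(-1/2) = -15/2 ≈ -7.5000)
L(c, W) = -15/2 + W + c (L(c, W) = (c + W) - 15/2 = (W + c) - 15/2 = -15/2 + W + c)
-27*L(5, -3) + 139 = -27*(-15/2 - 3 + 5) + 139 = -27*(-11/2) + 139 = 297/2 + 139 = 575/2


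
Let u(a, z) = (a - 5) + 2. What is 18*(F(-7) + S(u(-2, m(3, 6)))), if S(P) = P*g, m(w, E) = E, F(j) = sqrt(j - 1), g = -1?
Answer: 90 + 36*I*sqrt(2) ≈ 90.0 + 50.912*I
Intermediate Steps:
F(j) = sqrt(-1 + j)
u(a, z) = -3 + a (u(a, z) = (-5 + a) + 2 = -3 + a)
S(P) = -P (S(P) = P*(-1) = -P)
18*(F(-7) + S(u(-2, m(3, 6)))) = 18*(sqrt(-1 - 7) - (-3 - 2)) = 18*(sqrt(-8) - 1*(-5)) = 18*(2*I*sqrt(2) + 5) = 18*(5 + 2*I*sqrt(2)) = 90 + 36*I*sqrt(2)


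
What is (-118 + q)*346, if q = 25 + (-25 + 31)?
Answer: -30102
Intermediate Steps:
q = 31 (q = 25 + 6 = 31)
(-118 + q)*346 = (-118 + 31)*346 = -87*346 = -30102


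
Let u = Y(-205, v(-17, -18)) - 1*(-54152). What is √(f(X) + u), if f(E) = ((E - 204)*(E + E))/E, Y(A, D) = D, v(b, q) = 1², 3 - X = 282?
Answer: √53187 ≈ 230.62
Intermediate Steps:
X = -279 (X = 3 - 1*282 = 3 - 282 = -279)
v(b, q) = 1
f(E) = -408 + 2*E (f(E) = ((-204 + E)*(2*E))/E = (2*E*(-204 + E))/E = -408 + 2*E)
u = 54153 (u = 1 - 1*(-54152) = 1 + 54152 = 54153)
√(f(X) + u) = √((-408 + 2*(-279)) + 54153) = √((-408 - 558) + 54153) = √(-966 + 54153) = √53187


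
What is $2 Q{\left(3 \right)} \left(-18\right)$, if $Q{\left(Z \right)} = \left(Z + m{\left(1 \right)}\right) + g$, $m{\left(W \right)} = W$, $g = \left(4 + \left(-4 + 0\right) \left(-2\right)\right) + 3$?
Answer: $-684$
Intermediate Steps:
$g = 15$ ($g = \left(4 - -8\right) + 3 = \left(4 + 8\right) + 3 = 12 + 3 = 15$)
$Q{\left(Z \right)} = 16 + Z$ ($Q{\left(Z \right)} = \left(Z + 1\right) + 15 = \left(1 + Z\right) + 15 = 16 + Z$)
$2 Q{\left(3 \right)} \left(-18\right) = 2 \left(16 + 3\right) \left(-18\right) = 2 \cdot 19 \left(-18\right) = 38 \left(-18\right) = -684$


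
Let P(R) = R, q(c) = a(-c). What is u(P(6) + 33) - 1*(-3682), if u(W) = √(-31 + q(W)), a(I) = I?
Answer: 3682 + I*√70 ≈ 3682.0 + 8.3666*I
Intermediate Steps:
q(c) = -c
u(W) = √(-31 - W)
u(P(6) + 33) - 1*(-3682) = √(-31 - (6 + 33)) - 1*(-3682) = √(-31 - 1*39) + 3682 = √(-31 - 39) + 3682 = √(-70) + 3682 = I*√70 + 3682 = 3682 + I*√70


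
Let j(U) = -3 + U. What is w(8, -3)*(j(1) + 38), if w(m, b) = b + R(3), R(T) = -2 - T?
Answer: -288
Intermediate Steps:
w(m, b) = -5 + b (w(m, b) = b + (-2 - 1*3) = b + (-2 - 3) = b - 5 = -5 + b)
w(8, -3)*(j(1) + 38) = (-5 - 3)*((-3 + 1) + 38) = -8*(-2 + 38) = -8*36 = -288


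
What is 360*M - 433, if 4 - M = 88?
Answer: -30673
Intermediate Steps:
M = -84 (M = 4 - 1*88 = 4 - 88 = -84)
360*M - 433 = 360*(-84) - 433 = -30240 - 433 = -30673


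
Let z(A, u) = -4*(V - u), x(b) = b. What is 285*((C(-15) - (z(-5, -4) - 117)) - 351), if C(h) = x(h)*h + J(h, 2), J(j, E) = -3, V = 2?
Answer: 3420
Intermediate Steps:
z(A, u) = -8 + 4*u (z(A, u) = -4*(2 - u) = -8 + 4*u)
C(h) = -3 + h**2 (C(h) = h*h - 3 = h**2 - 3 = -3 + h**2)
285*((C(-15) - (z(-5, -4) - 117)) - 351) = 285*(((-3 + (-15)**2) - ((-8 + 4*(-4)) - 117)) - 351) = 285*(((-3 + 225) - ((-8 - 16) - 117)) - 351) = 285*((222 - (-24 - 117)) - 351) = 285*((222 - 1*(-141)) - 351) = 285*((222 + 141) - 351) = 285*(363 - 351) = 285*12 = 3420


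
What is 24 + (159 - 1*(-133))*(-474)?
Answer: -138384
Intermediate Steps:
24 + (159 - 1*(-133))*(-474) = 24 + (159 + 133)*(-474) = 24 + 292*(-474) = 24 - 138408 = -138384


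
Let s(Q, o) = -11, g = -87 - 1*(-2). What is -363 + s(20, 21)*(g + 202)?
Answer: -1650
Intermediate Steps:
g = -85 (g = -87 + 2 = -85)
-363 + s(20, 21)*(g + 202) = -363 - 11*(-85 + 202) = -363 - 11*117 = -363 - 1287 = -1650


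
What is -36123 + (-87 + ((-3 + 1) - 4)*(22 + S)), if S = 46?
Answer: -36618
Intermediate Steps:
-36123 + (-87 + ((-3 + 1) - 4)*(22 + S)) = -36123 + (-87 + ((-3 + 1) - 4)*(22 + 46)) = -36123 + (-87 + (-2 - 4)*68) = -36123 + (-87 - 6*68) = -36123 + (-87 - 408) = -36123 - 495 = -36618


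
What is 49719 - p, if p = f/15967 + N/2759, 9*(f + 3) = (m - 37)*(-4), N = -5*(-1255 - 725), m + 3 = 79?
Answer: 6570332259020/132158859 ≈ 49715.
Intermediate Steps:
m = 76 (m = -3 + 79 = 76)
N = 9900 (N = -5*(-1980) = 9900)
f = -61/3 (f = -3 + ((76 - 37)*(-4))/9 = -3 + (39*(-4))/9 = -3 + (⅑)*(-156) = -3 - 52/3 = -61/3 ≈ -20.333)
p = 474051601/132158859 (p = -61/3/15967 + 9900/2759 = -61/3*1/15967 + 9900*(1/2759) = -61/47901 + 9900/2759 = 474051601/132158859 ≈ 3.5870)
49719 - p = 49719 - 1*474051601/132158859 = 49719 - 474051601/132158859 = 6570332259020/132158859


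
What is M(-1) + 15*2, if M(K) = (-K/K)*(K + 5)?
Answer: 26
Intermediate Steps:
M(K) = -5 - K (M(K) = (-1*1)*(5 + K) = -(5 + K) = -5 - K)
M(-1) + 15*2 = (-5 - 1*(-1)) + 15*2 = (-5 + 1) + 30 = -4 + 30 = 26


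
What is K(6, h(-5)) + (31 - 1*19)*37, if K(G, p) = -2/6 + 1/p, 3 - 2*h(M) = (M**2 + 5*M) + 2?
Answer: 1337/3 ≈ 445.67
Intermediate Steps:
h(M) = 1/2 - 5*M/2 - M**2/2 (h(M) = 3/2 - ((M**2 + 5*M) + 2)/2 = 3/2 - (2 + M**2 + 5*M)/2 = 3/2 + (-1 - 5*M/2 - M**2/2) = 1/2 - 5*M/2 - M**2/2)
K(G, p) = -1/3 + 1/p (K(G, p) = -2*1/6 + 1/p = -1/3 + 1/p)
K(6, h(-5)) + (31 - 1*19)*37 = (3 - (1/2 - 5/2*(-5) - 1/2*(-5)**2))/(3*(1/2 - 5/2*(-5) - 1/2*(-5)**2)) + (31 - 1*19)*37 = (3 - (1/2 + 25/2 - 1/2*25))/(3*(1/2 + 25/2 - 1/2*25)) + (31 - 19)*37 = (3 - (1/2 + 25/2 - 25/2))/(3*(1/2 + 25/2 - 25/2)) + 12*37 = (3 - 1*1/2)/(3*(1/2)) + 444 = (1/3)*2*(3 - 1/2) + 444 = (1/3)*2*(5/2) + 444 = 5/3 + 444 = 1337/3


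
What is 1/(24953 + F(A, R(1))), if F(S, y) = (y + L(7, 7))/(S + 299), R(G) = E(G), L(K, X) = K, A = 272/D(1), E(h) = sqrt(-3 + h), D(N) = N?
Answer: 4067852535/101505174174451 - 571*I*sqrt(2)/203010348348902 ≈ 4.0075e-5 - 3.9777e-12*I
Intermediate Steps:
A = 272 (A = 272/1 = 272*1 = 272)
R(G) = sqrt(-3 + G)
F(S, y) = (7 + y)/(299 + S) (F(S, y) = (y + 7)/(S + 299) = (7 + y)/(299 + S))
1/(24953 + F(A, R(1))) = 1/(24953 + (7 + sqrt(-3 + 1))/(299 + 272)) = 1/(24953 + (7 + sqrt(-2))/571) = 1/(24953 + (7 + I*sqrt(2))/571) = 1/(24953 + (7/571 + I*sqrt(2)/571)) = 1/(14248170/571 + I*sqrt(2)/571)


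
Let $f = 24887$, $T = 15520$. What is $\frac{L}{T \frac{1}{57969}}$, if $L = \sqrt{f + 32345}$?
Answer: $\frac{405783 \sqrt{73}}{3880} \approx 893.56$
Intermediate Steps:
$L = 28 \sqrt{73}$ ($L = \sqrt{24887 + 32345} = \sqrt{57232} = 28 \sqrt{73} \approx 239.23$)
$\frac{L}{T \frac{1}{57969}} = \frac{28 \sqrt{73}}{15520 \cdot \frac{1}{57969}} = \frac{28 \sqrt{73}}{\frac{15520}{57969}} = 28 \sqrt{73} \cdot \frac{57969}{15520} = \frac{405783 \sqrt{73}}{3880}$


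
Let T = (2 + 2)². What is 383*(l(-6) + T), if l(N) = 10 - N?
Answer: 12256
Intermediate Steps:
T = 16 (T = 4² = 16)
383*(l(-6) + T) = 383*((10 - 1*(-6)) + 16) = 383*((10 + 6) + 16) = 383*(16 + 16) = 383*32 = 12256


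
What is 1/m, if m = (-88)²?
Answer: 1/7744 ≈ 0.00012913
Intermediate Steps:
m = 7744
1/m = 1/7744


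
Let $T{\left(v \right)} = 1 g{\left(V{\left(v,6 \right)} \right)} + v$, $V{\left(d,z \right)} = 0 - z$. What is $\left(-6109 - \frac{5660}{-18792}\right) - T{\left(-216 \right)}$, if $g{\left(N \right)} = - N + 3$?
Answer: $- \frac{27726181}{4698} \approx -5901.7$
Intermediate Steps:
$V{\left(d,z \right)} = - z$
$g{\left(N \right)} = 3 - N$
$T{\left(v \right)} = 9 + v$ ($T{\left(v \right)} = 1 \left(3 - \left(-1\right) 6\right) + v = 1 \left(3 - -6\right) + v = 1 \left(3 + 6\right) + v = 1 \cdot 9 + v = 9 + v$)
$\left(-6109 - \frac{5660}{-18792}\right) - T{\left(-216 \right)} = \left(-6109 - \frac{5660}{-18792}\right) - \left(9 - 216\right) = \left(-6109 - - \frac{1415}{4698}\right) - -207 = \left(-6109 + \frac{1415}{4698}\right) + 207 = - \frac{28698667}{4698} + 207 = - \frac{27726181}{4698}$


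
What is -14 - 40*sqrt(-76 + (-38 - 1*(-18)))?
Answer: -14 - 160*I*sqrt(6) ≈ -14.0 - 391.92*I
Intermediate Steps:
-14 - 40*sqrt(-76 + (-38 - 1*(-18))) = -14 - 40*sqrt(-76 + (-38 + 18)) = -14 - 40*sqrt(-76 - 20) = -14 - 160*I*sqrt(6)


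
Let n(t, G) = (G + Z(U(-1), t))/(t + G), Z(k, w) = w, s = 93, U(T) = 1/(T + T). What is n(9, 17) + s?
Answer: 94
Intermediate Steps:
U(T) = 1/(2*T)
n(t, G) = 1 (n(t, G) = (G + t)/(t + G) = (G + t)/(G + t) = 1)
n(9, 17) + s = 1 + 93 = 94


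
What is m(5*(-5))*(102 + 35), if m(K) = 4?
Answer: 548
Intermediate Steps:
m(5*(-5))*(102 + 35) = 4*(102 + 35) = 4*137 = 548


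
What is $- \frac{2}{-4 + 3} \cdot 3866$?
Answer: $7732$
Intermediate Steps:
$- \frac{2}{-4 + 3} \cdot 3866 = - \frac{2}{-1} \cdot 3866 = \left(-2\right) \left(-1\right) 3866 = 2 \cdot 3866 = 7732$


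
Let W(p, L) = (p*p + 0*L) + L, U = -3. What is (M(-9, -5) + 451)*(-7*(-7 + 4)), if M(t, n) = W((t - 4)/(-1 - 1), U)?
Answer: 41181/4 ≈ 10295.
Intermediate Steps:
W(p, L) = L + p**2 (W(p, L) = (p**2 + 0) + L = p**2 + L = L + p**2)
M(t, n) = -3 + (2 - t/2)**2 (M(t, n) = -3 + ((t - 4)/(-1 - 1))**2 = -3 + ((-4 + t)/(-2))**2 = -3 + ((-4 + t)*(-1/2))**2 = -3 + (2 - t/2)**2)
(M(-9, -5) + 451)*(-7*(-7 + 4)) = ((-3 + (-4 - 9)**2/4) + 451)*(-7*(-7 + 4)) = ((-3 + (1/4)*(-13)**2) + 451)*(-7*(-3)) = ((-3 + (1/4)*169) + 451)*21 = ((-3 + 169/4) + 451)*21 = (157/4 + 451)*21 = (1961/4)*21 = 41181/4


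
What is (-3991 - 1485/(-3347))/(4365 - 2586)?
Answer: -13356392/5954313 ≈ -2.2431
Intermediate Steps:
(-3991 - 1485/(-3347))/(4365 - 2586) = (-3991 - 1485*(-1/3347))/1779 = (-3991 + 1485/3347)*(1/1779) = -13356392/3347*1/1779 = -13356392/5954313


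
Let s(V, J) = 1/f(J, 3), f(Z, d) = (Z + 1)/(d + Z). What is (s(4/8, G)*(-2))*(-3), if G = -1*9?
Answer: 9/2 ≈ 4.5000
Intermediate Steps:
G = -9
f(Z, d) = (1 + Z)/(Z + d)
s(V, J) = (3 + J)/(1 + J) (s(V, J) = 1/((1 + J)/(J + 3)) = 1/((1 + J)/(3 + J)) = (3 + J)/(1 + J))
(s(4/8, G)*(-2))*(-3) = (((3 - 9)/(1 - 9))*(-2))*(-3) = ((-6/(-8))*(-2))*(-3) = (-⅛*(-6)*(-2))*(-3) = ((¾)*(-2))*(-3) = -3/2*(-3) = 9/2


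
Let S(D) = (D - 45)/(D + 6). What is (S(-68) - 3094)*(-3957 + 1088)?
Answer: 550030335/62 ≈ 8.8715e+6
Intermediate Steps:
S(D) = (-45 + D)/(6 + D)
(S(-68) - 3094)*(-3957 + 1088) = ((-45 - 68)/(6 - 68) - 3094)*(-3957 + 1088) = (-113/(-62) - 3094)*(-2869) = (-1/62*(-113) - 3094)*(-2869) = (113/62 - 3094)*(-2869) = -191715/62*(-2869) = 550030335/62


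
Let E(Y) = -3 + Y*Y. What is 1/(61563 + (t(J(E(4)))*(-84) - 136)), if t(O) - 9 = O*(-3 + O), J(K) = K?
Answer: 1/49751 ≈ 2.0100e-5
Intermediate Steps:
E(Y) = -3 + Y²
t(O) = 9 + O*(-3 + O)
1/(61563 + (t(J(E(4)))*(-84) - 136)) = 1/(61563 + ((9 + (-3 + 4²)² - 3*(-3 + 4²))*(-84) - 136)) = 1/(61563 + ((9 + (-3 + 16)² - 3*(-3 + 16))*(-84) - 136)) = 1/(61563 + ((9 + 13² - 3*13)*(-84) - 136)) = 1/(61563 + ((9 + 169 - 39)*(-84) - 136)) = 1/(61563 + (139*(-84) - 136)) = 1/(61563 + (-11676 - 136)) = 1/(61563 - 11812) = 1/49751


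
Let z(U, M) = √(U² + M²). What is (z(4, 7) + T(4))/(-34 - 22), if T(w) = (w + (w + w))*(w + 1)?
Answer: -15/14 - √65/56 ≈ -1.2154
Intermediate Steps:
z(U, M) = √(M² + U²)
T(w) = 3*w*(1 + w) (T(w) = (w + 2*w)*(1 + w) = (3*w)*(1 + w) = 3*w*(1 + w))
(z(4, 7) + T(4))/(-34 - 22) = (√(7² + 4²) + 3*4*(1 + 4))/(-34 - 22) = (√(49 + 16) + 3*4*5)/(-56) = (√65 + 60)*(-1/56) = (60 + √65)*(-1/56) = -15/14 - √65/56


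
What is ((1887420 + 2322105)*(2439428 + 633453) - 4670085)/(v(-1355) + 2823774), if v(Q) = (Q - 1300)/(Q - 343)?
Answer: 2440472144111680/532752323 ≈ 4.5809e+6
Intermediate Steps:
v(Q) = (-1300 + Q)/(-343 + Q)
((1887420 + 2322105)*(2439428 + 633453) - 4670085)/(v(-1355) + 2823774) = ((1887420 + 2322105)*(2439428 + 633453) - 4670085)/((-1300 - 1355)/(-343 - 1355) + 2823774) = (4209525*3072881 - 4670085)/(-2655/(-1698) + 2823774) = (12935369391525 - 4670085)/(-1/1698*(-2655) + 2823774) = 12935364721440/(885/566 + 2823774) = 12935364721440/(1598256969/566) = 12935364721440*(566/1598256969) = 2440472144111680/532752323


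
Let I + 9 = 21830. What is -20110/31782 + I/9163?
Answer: 254623546/145609233 ≈ 1.7487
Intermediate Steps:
I = 21821 (I = -9 + 21830 = 21821)
-20110/31782 + I/9163 = -20110/31782 + 21821/9163 = -20110*1/31782 + 21821*(1/9163) = -10055/15891 + 21821/9163 = 254623546/145609233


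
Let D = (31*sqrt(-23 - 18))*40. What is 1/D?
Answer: -I*sqrt(41)/50840 ≈ -0.00012595*I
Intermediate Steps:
D = 1240*I*sqrt(41) (D = (31*sqrt(-41))*40 = (31*(I*sqrt(41)))*40 = (31*I*sqrt(41))*40 = 1240*I*sqrt(41) ≈ 7939.9*I)
1/D = 1/(1240*I*sqrt(41)) = -I*sqrt(41)/50840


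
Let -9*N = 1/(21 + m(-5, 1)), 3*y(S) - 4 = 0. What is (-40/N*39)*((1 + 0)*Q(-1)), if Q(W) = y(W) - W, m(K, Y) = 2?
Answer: 753480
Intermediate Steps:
y(S) = 4/3 (y(S) = 4/3 + (1/3)*0 = 4/3 + 0 = 4/3)
N = -1/207 (N = -1/(9*(21 + 2)) = -1/9/23 = -1/9*1/23 = -1/207 ≈ -0.0048309)
Q(W) = 4/3 - W
(-40/N*39)*((1 + 0)*Q(-1)) = (-40/(-1/207)*39)*((1 + 0)*(4/3 - 1*(-1))) = (-40*(-207)*39)*(1*(4/3 + 1)) = (8280*39)*(1*(7/3)) = 322920*(7/3) = 753480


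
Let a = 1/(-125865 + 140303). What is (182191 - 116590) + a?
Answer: 947147239/14438 ≈ 65601.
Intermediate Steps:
a = 1/14438 ≈ 6.9262e-5
(182191 - 116590) + a = (182191 - 116590) + 1/14438 = 65601 + 1/14438 = 947147239/14438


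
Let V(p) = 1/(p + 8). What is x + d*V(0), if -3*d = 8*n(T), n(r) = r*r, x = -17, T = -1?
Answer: -52/3 ≈ -17.333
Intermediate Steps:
V(p) = 1/(8 + p)
n(r) = r**2
d = -8/3 (d = -8*(-1)**2/3 = -8/3 ≈ -2.6667)
x + d*V(0) = -17 - 8/(3*(8 + 0)) = -17 - 8/3/8 = -17 - 8/3*1/8 = -17 - 1/3 = -52/3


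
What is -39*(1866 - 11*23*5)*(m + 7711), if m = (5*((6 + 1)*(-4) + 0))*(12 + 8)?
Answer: -115108929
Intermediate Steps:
m = -2800 (m = (5*(7*(-4) + 0))*20 = (5*(-28 + 0))*20 = (5*(-28))*20 = -140*20 = -2800)
-39*(1866 - 11*23*5)*(m + 7711) = -39*(1866 - 11*23*5)*(-2800 + 7711) = -39*(1866 - 253*5)*4911 = -39*(1866 - 1265)*4911 = -23439*4911 = -39*2951511 = -115108929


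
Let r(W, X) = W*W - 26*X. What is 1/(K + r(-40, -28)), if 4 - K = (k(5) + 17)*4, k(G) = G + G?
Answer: 1/2224 ≈ 0.00044964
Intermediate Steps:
k(G) = 2*G
r(W, X) = W² - 26*X
K = -104 (K = 4 - (2*5 + 17)*4 = 4 - (10 + 17)*4 = 4 - 27*4 = 4 - 1*108 = 4 - 108 = -104)
1/(K + r(-40, -28)) = 1/(-104 + ((-40)² - 26*(-28))) = 1/(-104 + (1600 + 728)) = 1/(-104 + 2328) = 1/2224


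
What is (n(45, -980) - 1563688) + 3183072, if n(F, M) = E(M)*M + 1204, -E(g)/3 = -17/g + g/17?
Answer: 24669663/17 ≈ 1.4512e+6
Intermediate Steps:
E(g) = 51/g - 3*g/17 (E(g) = -3*(-17/g + g/17) = 51/g - 3*g/17)
n(F, M) = 1204 + M*(51/M - 3*M/17) (n(F, M) = (51/M - 3*M/17)*M + 1204 = M*(51/M - 3*M/17) + 1204 = 1204 + M*(51/M - 3*M/17))
(n(45, -980) - 1563688) + 3183072 = ((1255 - 3/17*(-980)**2) - 1563688) + 3183072 = ((1255 - 3/17*960400) - 1563688) + 3183072 = ((1255 - 2881200/17) - 1563688) + 3183072 = (-2859865/17 - 1563688) + 3183072 = -29442561/17 + 3183072 = 24669663/17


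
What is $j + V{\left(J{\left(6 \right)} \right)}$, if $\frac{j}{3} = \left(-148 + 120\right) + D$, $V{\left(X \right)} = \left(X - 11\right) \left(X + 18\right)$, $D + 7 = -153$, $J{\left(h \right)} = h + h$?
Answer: $-534$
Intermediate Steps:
$J{\left(h \right)} = 2 h$
$D = -160$ ($D = -7 - 153 = -160$)
$V{\left(X \right)} = \left(-11 + X\right) \left(18 + X\right)$
$j = -564$ ($j = 3 \left(\left(-148 + 120\right) - 160\right) = 3 \left(-28 - 160\right) = 3 \left(-188\right) = -564$)
$j + V{\left(J{\left(6 \right)} \right)} = -564 + \left(-198 + \left(2 \cdot 6\right)^{2} + 7 \cdot 2 \cdot 6\right) = -564 + \left(-198 + 12^{2} + 7 \cdot 12\right) = -564 + \left(-198 + 144 + 84\right) = -564 + 30 = -534$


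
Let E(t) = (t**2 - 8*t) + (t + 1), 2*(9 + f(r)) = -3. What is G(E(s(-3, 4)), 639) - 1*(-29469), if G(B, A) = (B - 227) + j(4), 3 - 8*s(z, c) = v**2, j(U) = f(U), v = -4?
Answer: 1871777/64 ≈ 29247.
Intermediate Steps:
f(r) = -21/2 (f(r) = -9 + (1/2)*(-3) = -9 - 3/2 = -21/2)
j(U) = -21/2
s(z, c) = -13/8 (s(z, c) = 3/8 - 1/8*(-4)**2 = 3/8 - 1/8*16 = 3/8 - 2 = -13/8)
E(t) = 1 + t**2 - 7*t (E(t) = (t**2 - 8*t) + (1 + t) = 1 + t**2 - 7*t)
G(B, A) = -475/2 + B (G(B, A) = (B - 227) - 21/2 = (-227 + B) - 21/2 = -475/2 + B)
G(E(s(-3, 4)), 639) - 1*(-29469) = (-475/2 + (1 + (-13/8)**2 - 7*(-13/8))) - 1*(-29469) = (-475/2 + (1 + 169/64 + 91/8)) + 29469 = (-475/2 + 961/64) + 29469 = -14239/64 + 29469 = 1871777/64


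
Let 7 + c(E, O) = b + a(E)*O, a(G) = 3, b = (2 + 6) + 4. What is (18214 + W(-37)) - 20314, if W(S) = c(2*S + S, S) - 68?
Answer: -2274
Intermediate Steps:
b = 12 (b = 8 + 4 = 12)
c(E, O) = 5 + 3*O (c(E, O) = -7 + (12 + 3*O) = 5 + 3*O)
W(S) = -63 + 3*S (W(S) = (5 + 3*S) - 68 = -63 + 3*S)
(18214 + W(-37)) - 20314 = (18214 + (-63 + 3*(-37))) - 20314 = (18214 + (-63 - 111)) - 20314 = (18214 - 174) - 20314 = 18040 - 20314 = -2274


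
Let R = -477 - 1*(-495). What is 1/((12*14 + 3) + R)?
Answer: 1/189 ≈ 0.0052910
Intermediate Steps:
R = 18 (R = -477 + 495 = 18)
1/((12*14 + 3) + R) = 1/((12*14 + 3) + 18) = 1/((168 + 3) + 18) = 1/(171 + 18) = 1/189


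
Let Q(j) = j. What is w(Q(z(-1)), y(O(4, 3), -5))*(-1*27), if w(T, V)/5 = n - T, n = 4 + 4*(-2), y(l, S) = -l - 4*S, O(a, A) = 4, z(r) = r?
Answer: 405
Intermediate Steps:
n = -4 (n = 4 - 8 = -4)
w(T, V) = -20 - 5*T (w(T, V) = 5*(-4 - T) = -20 - 5*T)
w(Q(z(-1)), y(O(4, 3), -5))*(-1*27) = (-20 - 5*(-1))*(-1*27) = (-20 + 5)*(-27) = -15*(-27) = 405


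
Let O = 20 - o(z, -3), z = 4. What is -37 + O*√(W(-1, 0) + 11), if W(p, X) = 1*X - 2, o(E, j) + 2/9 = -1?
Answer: 80/3 ≈ 26.667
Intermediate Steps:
o(E, j) = -11/9 (o(E, j) = -2/9 - 1 = -11/9)
O = 191/9 (O = 20 - 1*(-11/9) = 20 + 11/9 = 191/9 ≈ 21.222)
W(p, X) = -2 + X (W(p, X) = X - 2 = -2 + X)
-37 + O*√(W(-1, 0) + 11) = -37 + 191*√((-2 + 0) + 11)/9 = -37 + 191*√(-2 + 11)/9 = -37 + 191*√9/9 = -37 + (191/9)*3 = -37 + 191/3 = 80/3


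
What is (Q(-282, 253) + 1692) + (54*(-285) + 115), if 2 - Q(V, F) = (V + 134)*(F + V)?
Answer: -17873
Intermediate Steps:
Q(V, F) = 2 - (134 + V)*(F + V) (Q(V, F) = 2 - (V + 134)*(F + V) = 2 - (134 + V)*(F + V))
(Q(-282, 253) + 1692) + (54*(-285) + 115) = ((2 - 1*(-282)**2 - 134*253 - 134*(-282) - 1*253*(-282)) + 1692) + (54*(-285) + 115) = ((2 - 1*79524 - 33902 + 37788 + 71346) + 1692) + (-15390 + 115) = ((2 - 79524 - 33902 + 37788 + 71346) + 1692) - 15275 = (-4290 + 1692) - 15275 = -2598 - 15275 = -17873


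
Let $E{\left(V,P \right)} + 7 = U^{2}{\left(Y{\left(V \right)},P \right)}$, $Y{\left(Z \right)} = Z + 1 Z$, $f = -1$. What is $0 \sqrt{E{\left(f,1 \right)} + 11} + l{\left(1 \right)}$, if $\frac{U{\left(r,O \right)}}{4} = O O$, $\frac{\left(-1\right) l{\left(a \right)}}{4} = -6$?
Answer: $24$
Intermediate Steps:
$l{\left(a \right)} = 24$ ($l{\left(a \right)} = \left(-4\right) \left(-6\right) = 24$)
$Y{\left(Z \right)} = 2 Z$ ($Y{\left(Z \right)} = Z + Z = 2 Z$)
$U{\left(r,O \right)} = 4 O^{2}$ ($U{\left(r,O \right)} = 4 O O = 4 O^{2}$)
$E{\left(V,P \right)} = -7 + 16 P^{4}$ ($E{\left(V,P \right)} = -7 + \left(4 P^{2}\right)^{2} = -7 + 16 P^{4}$)
$0 \sqrt{E{\left(f,1 \right)} + 11} + l{\left(1 \right)} = 0 \sqrt{\left(-7 + 16 \cdot 1^{4}\right) + 11} + 24 = 0 \sqrt{\left(-7 + 16 \cdot 1\right) + 11} + 24 = 0 \sqrt{\left(-7 + 16\right) + 11} + 24 = 0 \sqrt{9 + 11} + 24 = 0 \sqrt{20} + 24 = 0 \cdot 2 \sqrt{5} + 24 = 0 + 24 = 24$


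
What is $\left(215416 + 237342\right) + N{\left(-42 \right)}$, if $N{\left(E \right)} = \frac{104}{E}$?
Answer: $\frac{9507866}{21} \approx 4.5276 \cdot 10^{5}$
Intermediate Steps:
$\left(215416 + 237342\right) + N{\left(-42 \right)} = \left(215416 + 237342\right) + \frac{104}{-42} = 452758 + 104 \left(- \frac{1}{42}\right) = 452758 - \frac{52}{21} = \frac{9507866}{21}$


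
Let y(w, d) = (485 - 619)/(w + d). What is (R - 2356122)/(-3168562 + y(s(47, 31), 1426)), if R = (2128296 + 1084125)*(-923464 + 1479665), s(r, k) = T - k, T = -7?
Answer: -1240004095050306/2198982095 ≈ -5.6390e+5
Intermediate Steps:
s(r, k) = -7 - k
y(w, d) = -134/(d + w)
R = 1786751772621 (R = 3212421*556201 = 1786751772621)
(R - 2356122)/(-3168562 + y(s(47, 31), 1426)) = (1786751772621 - 2356122)/(-3168562 - 134/(1426 + (-7 - 1*31))) = 1786749416499/(-3168562 - 134/(1426 + (-7 - 31))) = 1786749416499/(-3168562 - 134/(1426 - 38)) = 1786749416499/(-3168562 - 134/1388) = 1786749416499/(-3168562 - 134*1/1388) = 1786749416499/(-3168562 - 67/694) = 1786749416499/(-2198982095/694) = 1786749416499*(-694/2198982095) = -1240004095050306/2198982095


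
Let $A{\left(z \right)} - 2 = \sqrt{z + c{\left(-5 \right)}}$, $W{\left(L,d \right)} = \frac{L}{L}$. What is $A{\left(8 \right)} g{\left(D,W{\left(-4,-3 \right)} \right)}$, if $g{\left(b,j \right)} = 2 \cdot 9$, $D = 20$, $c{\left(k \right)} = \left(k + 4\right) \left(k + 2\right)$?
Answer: $36 + 18 \sqrt{11} \approx 95.699$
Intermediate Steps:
$W{\left(L,d \right)} = 1$
$c{\left(k \right)} = \left(2 + k\right) \left(4 + k\right)$ ($c{\left(k \right)} = \left(4 + k\right) \left(2 + k\right) = \left(2 + k\right) \left(4 + k\right)$)
$A{\left(z \right)} = 2 + \sqrt{3 + z}$ ($A{\left(z \right)} = 2 + \sqrt{z + \left(8 + \left(-5\right)^{2} + 6 \left(-5\right)\right)} = 2 + \sqrt{z + \left(8 + 25 - 30\right)} = 2 + \sqrt{z + 3} = 2 + \sqrt{3 + z}$)
$g{\left(b,j \right)} = 18$
$A{\left(8 \right)} g{\left(D,W{\left(-4,-3 \right)} \right)} = \left(2 + \sqrt{3 + 8}\right) 18 = \left(2 + \sqrt{11}\right) 18 = 36 + 18 \sqrt{11}$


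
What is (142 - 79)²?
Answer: 3969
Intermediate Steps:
(142 - 79)² = 63² = 3969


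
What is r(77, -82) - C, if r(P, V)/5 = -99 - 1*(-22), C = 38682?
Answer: -39067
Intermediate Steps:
r(P, V) = -385 (r(P, V) = 5*(-99 - 1*(-22)) = 5*(-99 + 22) = 5*(-77) = -385)
r(77, -82) - C = -385 - 1*38682 = -385 - 38682 = -39067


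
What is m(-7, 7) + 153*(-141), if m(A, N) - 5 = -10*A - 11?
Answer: -21509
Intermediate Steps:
m(A, N) = -6 - 10*A (m(A, N) = 5 + (-10*A - 11) = 5 + (-11 - 10*A) = -6 - 10*A)
m(-7, 7) + 153*(-141) = (-6 - 10*(-7)) + 153*(-141) = (-6 + 70) - 21573 = 64 - 21573 = -21509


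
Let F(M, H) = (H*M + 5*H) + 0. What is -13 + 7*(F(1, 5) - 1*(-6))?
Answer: 239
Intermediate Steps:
F(M, H) = 5*H + H*M (F(M, H) = (5*H + H*M) + 0 = 5*H + H*M)
-13 + 7*(F(1, 5) - 1*(-6)) = -13 + 7*(5*(5 + 1) - 1*(-6)) = -13 + 7*(5*6 + 6) = -13 + 7*(30 + 6) = -13 + 7*36 = -13 + 252 = 239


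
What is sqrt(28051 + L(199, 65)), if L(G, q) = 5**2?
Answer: 2*sqrt(7019) ≈ 167.56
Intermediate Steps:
L(G, q) = 25
sqrt(28051 + L(199, 65)) = sqrt(28051 + 25) = sqrt(28076) = 2*sqrt(7019)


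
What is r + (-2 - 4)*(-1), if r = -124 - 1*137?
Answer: -255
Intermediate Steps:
r = -261 (r = -124 - 137 = -261)
r + (-2 - 4)*(-1) = -261 + (-2 - 4)*(-1) = -261 - 6*(-1) = -261 + 6 = -255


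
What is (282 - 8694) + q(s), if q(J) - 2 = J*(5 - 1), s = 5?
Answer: -8390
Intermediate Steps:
q(J) = 2 + 4*J (q(J) = 2 + J*(5 - 1) = 2 + J*4 = 2 + 4*J)
(282 - 8694) + q(s) = (282 - 8694) + (2 + 4*5) = -8412 + (2 + 20) = -8412 + 22 = -8390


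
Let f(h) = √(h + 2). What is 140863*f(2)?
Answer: 281726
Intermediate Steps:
f(h) = √(2 + h)
140863*f(2) = 140863*√(2 + 2) = 140863*√4 = 140863*2 = 281726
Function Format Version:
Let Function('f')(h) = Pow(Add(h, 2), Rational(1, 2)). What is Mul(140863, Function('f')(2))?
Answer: 281726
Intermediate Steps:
Function('f')(h) = Pow(Add(2, h), Rational(1, 2))
Mul(140863, Function('f')(2)) = Mul(140863, Pow(Add(2, 2), Rational(1, 2))) = Mul(140863, Pow(4, Rational(1, 2))) = Mul(140863, 2) = 281726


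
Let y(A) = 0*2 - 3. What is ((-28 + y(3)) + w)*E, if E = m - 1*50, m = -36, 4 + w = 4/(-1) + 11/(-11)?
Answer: 3440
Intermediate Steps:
w = -9 (w = -4 + (4/(-1) + 11/(-11)) = -4 + (4*(-1) + 11*(-1/11)) = -4 + (-4 - 1) = -4 - 5 = -9)
y(A) = -3 (y(A) = 0 - 3 = -3)
E = -86 (E = -36 - 1*50 = -36 - 50 = -86)
((-28 + y(3)) + w)*E = ((-28 - 3) - 9)*(-86) = (-31 - 9)*(-86) = -40*(-86) = 3440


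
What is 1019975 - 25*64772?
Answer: -599325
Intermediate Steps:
1019975 - 25*64772 = 1019975 - 1*1619300 = 1019975 - 1619300 = -599325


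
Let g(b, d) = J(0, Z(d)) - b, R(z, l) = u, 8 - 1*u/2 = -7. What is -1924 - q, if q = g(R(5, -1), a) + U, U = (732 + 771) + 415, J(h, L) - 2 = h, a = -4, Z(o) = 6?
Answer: -3814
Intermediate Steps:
u = 30 (u = 16 - 2*(-7) = 16 + 14 = 30)
R(z, l) = 30
J(h, L) = 2 + h
g(b, d) = 2 - b (g(b, d) = (2 + 0) - b = 2 - b)
U = 1918 (U = 1503 + 415 = 1918)
q = 1890 (q = (2 - 1*30) + 1918 = (2 - 30) + 1918 = -28 + 1918 = 1890)
-1924 - q = -1924 - 1*1890 = -1924 - 1890 = -3814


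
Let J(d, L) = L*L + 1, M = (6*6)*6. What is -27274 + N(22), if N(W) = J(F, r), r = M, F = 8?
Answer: 19383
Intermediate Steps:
M = 216 (M = 36*6 = 216)
r = 216
J(d, L) = 1 + L² (J(d, L) = L² + 1 = 1 + L²)
N(W) = 46657 (N(W) = 1 + 216² = 1 + 46656 = 46657)
-27274 + N(22) = -27274 + 46657 = 19383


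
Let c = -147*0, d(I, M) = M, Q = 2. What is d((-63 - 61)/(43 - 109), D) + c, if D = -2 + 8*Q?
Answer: 14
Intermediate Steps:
D = 14 (D = -2 + 8*2 = -2 + 16 = 14)
c = 0
d((-63 - 61)/(43 - 109), D) + c = 14 + 0 = 14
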